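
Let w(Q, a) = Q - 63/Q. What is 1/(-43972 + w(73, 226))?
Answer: -73/3204690 ≈ -2.2779e-5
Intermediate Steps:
1/(-43972 + w(73, 226)) = 1/(-43972 + (73 - 63/73)) = 1/(-43972 + 5266/73) = 1/(-3204690/73) = -73/3204690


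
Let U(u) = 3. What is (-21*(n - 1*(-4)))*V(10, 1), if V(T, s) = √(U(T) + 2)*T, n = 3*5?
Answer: -3990*√5 ≈ -8921.9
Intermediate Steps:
n = 15
V(T, s) = T*√5 (V(T, s) = √(3 + 2)*T = √5*T = T*√5)
(-21*(n - 1*(-4)))*V(10, 1) = (-21*(15 - 1*(-4)))*(10*√5) = (-21*(15 + 4))*(10*√5) = (-21*19)*(10*√5) = -3990*√5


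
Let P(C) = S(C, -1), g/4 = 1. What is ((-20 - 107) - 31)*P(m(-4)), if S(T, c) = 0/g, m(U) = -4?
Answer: 0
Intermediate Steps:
g = 4 (g = 4*1 = 4)
S(T, c) = 0 (S(T, c) = 0/4 = 0*(¼) = 0)
P(C) = 0
((-20 - 107) - 31)*P(m(-4)) = ((-20 - 107) - 31)*0 = (-127 - 31)*0 = -158*0 = 0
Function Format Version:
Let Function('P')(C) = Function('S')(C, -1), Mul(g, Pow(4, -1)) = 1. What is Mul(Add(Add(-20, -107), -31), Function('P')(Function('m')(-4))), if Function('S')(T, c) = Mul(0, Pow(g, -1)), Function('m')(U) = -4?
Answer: 0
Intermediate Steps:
g = 4 (g = Mul(4, 1) = 4)
Function('S')(T, c) = 0 (Function('S')(T, c) = Mul(0, Pow(4, -1)) = Mul(0, Rational(1, 4)) = 0)
Function('P')(C) = 0
Mul(Add(Add(-20, -107), -31), Function('P')(Function('m')(-4))) = Mul(Add(Add(-20, -107), -31), 0) = Mul(Add(-127, -31), 0) = Mul(-158, 0) = 0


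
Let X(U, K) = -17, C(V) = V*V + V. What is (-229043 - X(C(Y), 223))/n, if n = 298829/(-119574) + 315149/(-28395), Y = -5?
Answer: 86401425785220/5129875109 ≈ 16843.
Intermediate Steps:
C(V) = V + V² (C(V) = V² + V = V + V²)
n = -5129875109/377255970 (n = 298829*(-1/119574) + 315149*(-1/28395) = -298829/119574 - 315149/28395 = -5129875109/377255970 ≈ -13.598)
(-229043 - X(C(Y), 223))/n = (-229043 - 1*(-17))/(-5129875109/377255970) = (-229043 + 17)*(-377255970/5129875109) = -229026*(-377255970/5129875109) = 86401425785220/5129875109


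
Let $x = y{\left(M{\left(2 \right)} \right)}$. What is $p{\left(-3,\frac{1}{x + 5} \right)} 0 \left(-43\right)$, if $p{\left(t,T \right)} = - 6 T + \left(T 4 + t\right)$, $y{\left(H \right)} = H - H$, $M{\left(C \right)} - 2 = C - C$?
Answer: $0$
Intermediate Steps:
$M{\left(C \right)} = 2$ ($M{\left(C \right)} = 2 + \left(C - C\right) = 2 + 0 = 2$)
$y{\left(H \right)} = 0$
$x = 0$
$p{\left(t,T \right)} = t - 2 T$ ($p{\left(t,T \right)} = - 6 T + \left(4 T + t\right) = - 6 T + \left(t + 4 T\right) = t - 2 T$)
$p{\left(-3,\frac{1}{x + 5} \right)} 0 \left(-43\right) = \left(-3 - \frac{2}{0 + 5}\right) 0 \left(-43\right) = \left(-3 - \frac{2}{5}\right) 0 \left(-43\right) = \left(- \frac{17}{5}\right) 0 \left(-43\right) = 0 \left(-43\right) = 0$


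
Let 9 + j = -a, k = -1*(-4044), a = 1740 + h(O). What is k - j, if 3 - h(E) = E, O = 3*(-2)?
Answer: 5802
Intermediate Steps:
O = -6
h(E) = 3 - E
a = 1749 (a = 1740 + (3 - 1*(-6)) = 1740 + (3 + 6) = 1740 + 9 = 1749)
k = 4044
j = -1758 (j = -9 - 1*1749 = -9 - 1749 = -1758)
k - j = 4044 - 1*(-1758) = 4044 + 1758 = 5802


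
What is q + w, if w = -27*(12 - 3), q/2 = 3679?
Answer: 7115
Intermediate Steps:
q = 7358 (q = 2*3679 = 7358)
w = -243 (w = -27*9 = -243)
q + w = 7358 - 243 = 7115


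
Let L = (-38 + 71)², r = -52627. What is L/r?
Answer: -1089/52627 ≈ -0.020693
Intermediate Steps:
L = 1089 (L = 33² = 1089)
L/r = 1089/(-52627) = 1089*(-1/52627) = -1089/52627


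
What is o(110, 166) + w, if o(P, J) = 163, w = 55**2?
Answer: 3188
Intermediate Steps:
w = 3025
o(110, 166) + w = 163 + 3025 = 3188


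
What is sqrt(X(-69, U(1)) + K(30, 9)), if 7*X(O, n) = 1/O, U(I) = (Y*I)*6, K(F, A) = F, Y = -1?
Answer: sqrt(6998187)/483 ≈ 5.4770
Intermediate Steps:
U(I) = -6*I (U(I) = -I*6 = -6*I)
X(O, n) = 1/(7*O)
sqrt(X(-69, U(1)) + K(30, 9)) = sqrt((1/7)/(-69) + 30) = sqrt((1/7)*(-1/69) + 30) = sqrt(-1/483 + 30) = sqrt(14489/483) = sqrt(6998187)/483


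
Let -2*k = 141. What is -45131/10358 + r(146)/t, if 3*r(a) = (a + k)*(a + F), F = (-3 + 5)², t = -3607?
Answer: -201888967/37361306 ≈ -5.4037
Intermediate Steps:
k = -141/2 (k = -½*141 = -141/2 ≈ -70.500)
F = 4 (F = 2² = 4)
r(a) = (4 + a)*(-141/2 + a)/3 (r(a) = ((a - 141/2)*(a + 4))/3 = ((-141/2 + a)*(4 + a))/3 = ((4 + a)*(-141/2 + a))/3 = (4 + a)*(-141/2 + a)/3)
-45131/10358 + r(146)/t = -45131/10358 + (-94 - 133/6*146 + (⅓)*146²)/(-3607) = -45131*1/10358 + (-94 - 9709/3 + (⅓)*21316)*(-1/3607) = -45131/10358 + (-94 - 9709/3 + 21316/3)*(-1/3607) = -45131/10358 + 3775*(-1/3607) = -45131/10358 - 3775/3607 = -201888967/37361306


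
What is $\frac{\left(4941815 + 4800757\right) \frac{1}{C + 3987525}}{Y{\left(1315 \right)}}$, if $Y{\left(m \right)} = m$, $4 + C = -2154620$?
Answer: $\frac{1764}{436405} \approx 0.0040421$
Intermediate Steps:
$C = -2154624$ ($C = -4 - 2154620 = -2154624$)
$\frac{\left(4941815 + 4800757\right) \frac{1}{C + 3987525}}{Y{\left(1315 \right)}} = \frac{\left(4941815 + 4800757\right) \frac{1}{-2154624 + 3987525}}{1315} = \frac{9742572}{1832901} \cdot \frac{1}{1315} = 9742572 \cdot \frac{1}{1832901} \cdot \frac{1}{1315} = \frac{463932}{87281} \cdot \frac{1}{1315} = \frac{1764}{436405}$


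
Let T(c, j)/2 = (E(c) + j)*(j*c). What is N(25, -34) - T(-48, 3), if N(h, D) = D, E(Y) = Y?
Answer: -12994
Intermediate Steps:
T(c, j) = 2*c*j*(c + j) (T(c, j) = 2*((c + j)*(j*c)) = 2*((c + j)*(c*j)) = 2*(c*j*(c + j)) = 2*c*j*(c + j))
N(25, -34) - T(-48, 3) = -34 - 2*(-48)*3*(-48 + 3) = -34 - 2*(-48)*3*(-45) = -34 - 1*12960 = -34 - 12960 = -12994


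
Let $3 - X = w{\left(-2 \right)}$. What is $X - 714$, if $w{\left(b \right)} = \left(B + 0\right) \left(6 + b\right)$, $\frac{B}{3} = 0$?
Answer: $-711$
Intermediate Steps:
$B = 0$ ($B = 3 \cdot 0 = 0$)
$w{\left(b \right)} = 0$ ($w{\left(b \right)} = \left(0 + 0\right) \left(6 + b\right) = 0 \left(6 + b\right) = 0$)
$X = 3$ ($X = 3 - 0 = 3 + 0 = 3$)
$X - 714 = 3 - 714 = -711$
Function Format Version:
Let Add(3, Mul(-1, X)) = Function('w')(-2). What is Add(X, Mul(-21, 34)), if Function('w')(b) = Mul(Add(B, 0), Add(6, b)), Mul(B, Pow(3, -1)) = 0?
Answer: -711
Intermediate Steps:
B = 0 (B = Mul(3, 0) = 0)
Function('w')(b) = 0 (Function('w')(b) = Mul(Add(0, 0), Add(6, b)) = Mul(0, Add(6, b)) = 0)
X = 3 (X = Add(3, Mul(-1, 0)) = Add(3, 0) = 3)
Add(X, Mul(-21, 34)) = Add(3, Mul(-21, 34)) = Add(3, -714) = -711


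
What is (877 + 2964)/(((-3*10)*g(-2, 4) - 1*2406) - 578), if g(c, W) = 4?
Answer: -3841/3104 ≈ -1.2374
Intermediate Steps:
(877 + 2964)/(((-3*10)*g(-2, 4) - 1*2406) - 578) = (877 + 2964)/((-3*10*4 - 1*2406) - 578) = 3841/((-30*4 - 2406) - 578) = 3841/((-120 - 2406) - 578) = 3841/(-2526 - 578) = 3841/(-3104) = 3841*(-1/3104) = -3841/3104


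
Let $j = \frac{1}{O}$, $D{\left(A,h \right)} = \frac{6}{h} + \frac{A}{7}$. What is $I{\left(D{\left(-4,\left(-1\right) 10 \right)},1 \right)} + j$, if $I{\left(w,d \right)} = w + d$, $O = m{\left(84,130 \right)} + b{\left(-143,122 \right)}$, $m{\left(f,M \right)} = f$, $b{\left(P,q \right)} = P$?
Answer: $- \frac{389}{2065} \approx -0.18838$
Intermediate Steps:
$O = -59$ ($O = 84 - 143 = -59$)
$D{\left(A,h \right)} = \frac{6}{h} + \frac{A}{7}$ ($D{\left(A,h \right)} = \frac{6}{h} + A \frac{1}{7} = \frac{6}{h} + \frac{A}{7}$)
$I{\left(w,d \right)} = d + w$
$j = - \frac{1}{59}$ ($j = \frac{1}{-59} = - \frac{1}{59} \approx -0.016949$)
$I{\left(D{\left(-4,\left(-1\right) 10 \right)},1 \right)} + j = \left(1 + \left(\frac{6}{\left(-1\right) 10} + \frac{1}{7} \left(-4\right)\right)\right) - \frac{1}{59} = \left(1 + \left(\frac{6}{-10} - \frac{4}{7}\right)\right) - \frac{1}{59} = \left(1 + \left(6 \left(- \frac{1}{10}\right) - \frac{4}{7}\right)\right) - \frac{1}{59} = \left(1 - \frac{41}{35}\right) - \frac{1}{59} = - \frac{6}{35} - \frac{1}{59} = - \frac{389}{2065}$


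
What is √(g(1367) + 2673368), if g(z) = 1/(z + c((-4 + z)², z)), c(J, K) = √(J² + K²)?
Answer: √(3654494057 + 13366840*√138052301042)/√(1367 + 5*√138052301042) ≈ 1635.0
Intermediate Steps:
g(z) = 1/(z + √(z² + (-4 + z)⁴)) (g(z) = 1/(z + √(((-4 + z)²)² + z²)) = 1/(z + √((-4 + z)⁴ + z²)) = 1/(z + √(z² + (-4 + z)⁴)))
√(g(1367) + 2673368) = √(1/(1367 + √(1367² + (-4 + 1367)⁴)) + 2673368) = √(1/(1367 + √(1868689 + 1363⁴)) + 2673368) = √(1/(1367 + √(1868689 + 3451305657361)) + 2673368) = √(1/(1367 + √3451307526050) + 2673368) = √(1/(1367 + 5*√138052301042) + 2673368) = √(2673368 + 1/(1367 + 5*√138052301042))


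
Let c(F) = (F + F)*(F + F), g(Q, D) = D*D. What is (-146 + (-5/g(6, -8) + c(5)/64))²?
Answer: 85544001/4096 ≈ 20885.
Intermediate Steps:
g(Q, D) = D²
c(F) = 4*F² (c(F) = (2*F)*(2*F) = 4*F²)
(-146 + (-5/g(6, -8) + c(5)/64))² = (-146 + (-5/((-8)²) + (4*5²)/64))² = (-146 + (-5/64 + (4*25)*(1/64)))² = (-146 + (-5*1/64 + 100*(1/64)))² = (-146 + (-5/64 + 25/16))² = (-146 + 95/64)² = (-9249/64)² = 85544001/4096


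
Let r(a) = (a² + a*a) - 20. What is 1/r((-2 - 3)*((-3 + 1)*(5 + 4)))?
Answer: 1/16180 ≈ 6.1805e-5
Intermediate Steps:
r(a) = -20 + 2*a² (r(a) = (a² + a²) - 20 = 2*a² - 20 = -20 + 2*a²)
1/r((-2 - 3)*((-3 + 1)*(5 + 4))) = 1/(-20 + 2*((-2 - 3)*((-3 + 1)*(5 + 4)))²) = 1/(-20 + 2*(-(-10)*9)²) = 1/(-20 + 2*(-5*(-18))²) = 1/(-20 + 2*90²) = 1/(-20 + 2*8100) = 1/(-20 + 16200) = 1/16180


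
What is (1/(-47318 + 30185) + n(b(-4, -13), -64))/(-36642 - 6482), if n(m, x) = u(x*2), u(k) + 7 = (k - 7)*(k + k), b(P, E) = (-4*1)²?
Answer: -147999137/184710873 ≈ -0.80125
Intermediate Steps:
b(P, E) = 16 (b(P, E) = (-4)² = 16)
u(k) = -7 + 2*k*(-7 + k) (u(k) = -7 + (k - 7)*(k + k) = -7 + (-7 + k)*(2*k) = -7 + 2*k*(-7 + k))
n(m, x) = -7 - 28*x + 8*x² (n(m, x) = -7 - 14*x*2 + 2*(x*2)² = -7 - 28*x + 2*(2*x)² = -7 - 28*x + 2*(4*x²) = -7 - 28*x + 8*x²)
(1/(-47318 + 30185) + n(b(-4, -13), -64))/(-36642 - 6482) = (1/(-47318 + 30185) + (-7 - 28*(-64) + 8*(-64)²))/(-36642 - 6482) = (1/(-17133) + (-7 + 1792 + 8*4096))/(-43124) = (-1/17133 + (-7 + 1792 + 32768))*(-1/43124) = (-1/17133 + 34553)*(-1/43124) = (591996548/17133)*(-1/43124) = -147999137/184710873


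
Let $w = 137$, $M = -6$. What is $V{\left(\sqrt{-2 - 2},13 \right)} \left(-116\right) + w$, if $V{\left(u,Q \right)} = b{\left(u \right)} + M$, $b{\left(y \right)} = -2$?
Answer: $1065$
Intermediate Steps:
$V{\left(u,Q \right)} = -8$ ($V{\left(u,Q \right)} = -2 - 6 = -8$)
$V{\left(\sqrt{-2 - 2},13 \right)} \left(-116\right) + w = \left(-8\right) \left(-116\right) + 137 = 928 + 137 = 1065$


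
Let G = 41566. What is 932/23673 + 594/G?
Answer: 26400637/491995959 ≈ 0.053660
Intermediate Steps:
932/23673 + 594/G = 932/23673 + 594/41566 = 932*(1/23673) + 594*(1/41566) = 932/23673 + 297/20783 = 26400637/491995959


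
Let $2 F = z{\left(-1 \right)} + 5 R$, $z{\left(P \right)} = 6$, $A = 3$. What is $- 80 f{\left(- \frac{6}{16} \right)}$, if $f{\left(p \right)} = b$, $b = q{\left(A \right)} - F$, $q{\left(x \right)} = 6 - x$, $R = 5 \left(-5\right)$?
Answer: $-5000$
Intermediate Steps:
$R = -25$
$F = - \frac{119}{2}$ ($F = \frac{6 + 5 \left(-25\right)}{2} = \frac{6 - 125}{2} = \frac{1}{2} \left(-119\right) = - \frac{119}{2} \approx -59.5$)
$b = \frac{125}{2}$ ($b = \left(6 - 3\right) - - \frac{119}{2} = \left(6 - 3\right) + \frac{119}{2} = 3 + \frac{119}{2} = \frac{125}{2} \approx 62.5$)
$f{\left(p \right)} = \frac{125}{2}$
$- 80 f{\left(- \frac{6}{16} \right)} = \left(-80\right) \frac{125}{2} = -5000$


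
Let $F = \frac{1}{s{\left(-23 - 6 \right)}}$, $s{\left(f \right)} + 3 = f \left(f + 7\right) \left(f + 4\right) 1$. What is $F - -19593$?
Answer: $\frac{312567128}{15953} \approx 19593.0$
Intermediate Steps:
$s{\left(f \right)} = -3 + f \left(4 + f\right) \left(7 + f\right)$ ($s{\left(f \right)} = -3 + f \left(f + 7\right) \left(f + 4\right) 1 = -3 + f \left(7 + f\right) \left(4 + f\right) 1 = -3 + f \left(4 + f\right) \left(7 + f\right) 1 = -3 + f \left(4 + f\right) \left(7 + f\right)$)
$F = - \frac{1}{15953}$ ($F = \frac{1}{-3 + \left(-23 - 6\right)^{3} + 11 \left(-23 - 6\right)^{2} + 28 \left(-23 - 6\right)} = \frac{1}{-3 + \left(-29\right)^{3} + 11 \left(-29\right)^{2} + 28 \left(-29\right)} = \frac{1}{-3 - 24389 + 11 \cdot 841 - 812} = \frac{1}{-3 - 24389 + 9251 - 812} = \frac{1}{-15953} = - \frac{1}{15953} \approx -6.2684 \cdot 10^{-5}$)
$F - -19593 = - \frac{1}{15953} - -19593 = - \frac{1}{15953} + 19593 = \frac{312567128}{15953}$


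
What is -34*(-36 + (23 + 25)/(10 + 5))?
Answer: 5576/5 ≈ 1115.2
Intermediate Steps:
-34*(-36 + (23 + 25)/(10 + 5)) = -34*(-36 + 48/15) = -34*(-36 + 48*(1/15)) = -34*(-36 + 16/5) = -34*(-164/5) = 5576/5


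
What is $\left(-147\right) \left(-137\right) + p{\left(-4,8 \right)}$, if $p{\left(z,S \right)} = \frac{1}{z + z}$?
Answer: $\frac{161111}{8} \approx 20139.0$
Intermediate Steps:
$p{\left(z,S \right)} = \frac{1}{2 z}$
$\left(-147\right) \left(-137\right) + p{\left(-4,8 \right)} = \left(-147\right) \left(-137\right) + \frac{1}{2 \left(-4\right)} = 20139 + \frac{1}{2} \left(- \frac{1}{4}\right) = 20139 - \frac{1}{8} = \frac{161111}{8}$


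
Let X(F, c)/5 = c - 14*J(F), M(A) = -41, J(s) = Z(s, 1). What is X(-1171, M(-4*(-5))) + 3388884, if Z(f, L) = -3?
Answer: 3388889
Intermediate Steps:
J(s) = -3
X(F, c) = 210 + 5*c (X(F, c) = 5*(c - 14*(-3)) = 5*(c + 42) = 5*(42 + c) = 210 + 5*c)
X(-1171, M(-4*(-5))) + 3388884 = (210 + 5*(-41)) + 3388884 = (210 - 205) + 3388884 = 5 + 3388884 = 3388889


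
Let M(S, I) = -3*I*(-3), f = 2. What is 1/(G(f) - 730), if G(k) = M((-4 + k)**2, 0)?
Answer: -1/730 ≈ -0.0013699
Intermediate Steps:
M(S, I) = 9*I
G(k) = 0 (G(k) = 9*0 = 0)
1/(G(f) - 730) = 1/(0 - 730) = 1/(-730) = -1/730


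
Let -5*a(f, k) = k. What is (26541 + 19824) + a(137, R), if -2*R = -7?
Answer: 463643/10 ≈ 46364.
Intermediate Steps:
R = 7/2 (R = -½*(-7) = 7/2 ≈ 3.5000)
a(f, k) = -k/5
(26541 + 19824) + a(137, R) = (26541 + 19824) - ⅕*7/2 = 46365 - 7/10 = 463643/10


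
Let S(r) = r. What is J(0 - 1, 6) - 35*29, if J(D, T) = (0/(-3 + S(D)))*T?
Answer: -1015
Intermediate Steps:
J(D, T) = 0 (J(D, T) = (0/(-3 + D))*T = 0*T = 0)
J(0 - 1, 6) - 35*29 = 0 - 35*29 = 0 - 1015 = -1015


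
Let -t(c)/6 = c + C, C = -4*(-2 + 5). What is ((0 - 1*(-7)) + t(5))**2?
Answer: 2401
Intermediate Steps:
C = -12 (C = -4*3 = -12)
t(c) = 72 - 6*c (t(c) = -6*(c - 12) = -6*(-12 + c) = 72 - 6*c)
((0 - 1*(-7)) + t(5))**2 = ((0 - 1*(-7)) + (72 - 6*5))**2 = ((0 + 7) + (72 - 30))**2 = (7 + 42)**2 = 49**2 = 2401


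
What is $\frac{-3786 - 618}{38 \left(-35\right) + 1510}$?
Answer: $- \frac{367}{15} \approx -24.467$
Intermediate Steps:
$\frac{-3786 - 618}{38 \left(-35\right) + 1510} = - \frac{4404}{-1330 + 1510} = - \frac{4404}{180} = \left(-4404\right) \frac{1}{180} = - \frac{367}{15}$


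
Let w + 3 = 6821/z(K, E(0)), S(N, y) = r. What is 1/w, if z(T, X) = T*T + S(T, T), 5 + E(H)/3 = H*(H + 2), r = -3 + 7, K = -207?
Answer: -42853/121738 ≈ -0.35201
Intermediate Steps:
r = 4
S(N, y) = 4
E(H) = -15 + 3*H*(2 + H) (E(H) = -15 + 3*(H*(H + 2)) = -15 + 3*(H*(2 + H)) = -15 + 3*H*(2 + H))
z(T, X) = 4 + T² (z(T, X) = T*T + 4 = T² + 4 = 4 + T²)
w = -121738/42853 (w = -3 + 6821/(4 + (-207)²) = -3 + 6821/(4 + 42849) = -3 + 6821/42853 = -121738/42853 ≈ -2.8408)
1/w = 1/(-121738/42853) = -42853/121738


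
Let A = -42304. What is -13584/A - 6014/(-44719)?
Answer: 53867447/118237036 ≈ 0.45559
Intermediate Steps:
-13584/A - 6014/(-44719) = -13584/(-42304) - 6014/(-44719) = -13584*(-1/42304) - 6014*(-1/44719) = 849/2644 + 6014/44719 = 53867447/118237036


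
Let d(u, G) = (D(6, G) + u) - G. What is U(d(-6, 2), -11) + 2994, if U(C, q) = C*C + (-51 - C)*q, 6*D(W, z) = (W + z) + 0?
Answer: 31735/9 ≈ 3526.1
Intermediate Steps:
D(W, z) = W/6 + z/6 (D(W, z) = ((W + z) + 0)/6 = (W + z)/6 = W/6 + z/6)
d(u, G) = 1 + u - 5*G/6 (d(u, G) = (((⅙)*6 + G/6) + u) - G = ((1 + G/6) + u) - G = (1 + u + G/6) - G = 1 + u - 5*G/6)
U(C, q) = C² + q*(-51 - C)
U(d(-6, 2), -11) + 2994 = ((1 - 6 - ⅚*2)² - 51*(-11) - 1*(1 - 6 - ⅚*2)*(-11)) + 2994 = ((1 - 6 - 5/3)² + 561 - 1*(1 - 6 - 5/3)*(-11)) + 2994 = ((-20/3)² + 561 - 1*(-20/3)*(-11)) + 2994 = (400/9 + 561 - 220/3) + 2994 = 4789/9 + 2994 = 31735/9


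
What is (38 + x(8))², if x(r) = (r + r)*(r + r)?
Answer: 86436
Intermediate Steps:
x(r) = 4*r² (x(r) = (2*r)*(2*r) = 4*r²)
(38 + x(8))² = (38 + 4*8²)² = (38 + 4*64)² = (38 + 256)² = 294² = 86436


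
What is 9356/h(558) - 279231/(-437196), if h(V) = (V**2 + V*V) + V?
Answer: 29688529807/45416357676 ≈ 0.65370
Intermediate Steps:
h(V) = V + 2*V**2 (h(V) = (V**2 + V**2) + V = 2*V**2 + V = V + 2*V**2)
9356/h(558) - 279231/(-437196) = 9356/((558*(1 + 2*558))) - 279231/(-437196) = 9356/((558*(1 + 1116))) - 279231*(-1/437196) = 9356/((558*1117)) + 93077/145732 = 9356/623286 + 93077/145732 = 9356*(1/623286) + 93077/145732 = 4678/311643 + 93077/145732 = 29688529807/45416357676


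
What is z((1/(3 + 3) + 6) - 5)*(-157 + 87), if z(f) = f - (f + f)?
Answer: 245/3 ≈ 81.667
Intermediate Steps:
z(f) = -f (z(f) = f - 2*f = -f)
z((1/(3 + 3) + 6) - 5)*(-157 + 87) = (-((1/(3 + 3) + 6) - 5))*(-157 + 87) = -((1/6 + 6) - 5)*(-70) = -((⅙ + 6) - 5)*(-70) = -(37/6 - 5)*(-70) = -1*7/6*(-70) = -7/6*(-70) = 245/3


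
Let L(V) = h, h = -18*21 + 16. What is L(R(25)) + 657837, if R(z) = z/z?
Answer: 657475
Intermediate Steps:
R(z) = 1
h = -362 (h = -378 + 16 = -362)
L(V) = -362
L(R(25)) + 657837 = -362 + 657837 = 657475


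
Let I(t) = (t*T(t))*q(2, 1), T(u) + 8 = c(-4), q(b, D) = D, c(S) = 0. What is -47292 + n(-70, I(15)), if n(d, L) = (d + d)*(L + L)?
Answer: -13692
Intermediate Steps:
T(u) = -8 (T(u) = -8 + 0 = -8)
I(t) = -8*t (I(t) = (t*(-8))*1 = -8*t*1 = -8*t)
n(d, L) = 4*L*d (n(d, L) = (2*d)*(2*L) = 4*L*d)
-47292 + n(-70, I(15)) = -47292 + 4*(-8*15)*(-70) = -47292 + 4*(-120)*(-70) = -47292 + 33600 = -13692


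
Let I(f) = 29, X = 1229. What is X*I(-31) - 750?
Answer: 34891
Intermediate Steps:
X*I(-31) - 750 = 1229*29 - 750 = 35641 - 750 = 34891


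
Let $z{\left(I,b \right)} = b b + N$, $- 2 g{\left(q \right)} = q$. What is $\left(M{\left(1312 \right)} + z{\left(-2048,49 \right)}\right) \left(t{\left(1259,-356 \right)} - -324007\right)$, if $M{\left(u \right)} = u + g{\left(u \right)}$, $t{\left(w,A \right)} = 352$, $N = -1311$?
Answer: $566330814$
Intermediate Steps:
$g{\left(q \right)} = - \frac{q}{2}$
$z{\left(I,b \right)} = -1311 + b^{2}$ ($z{\left(I,b \right)} = b b - 1311 = b^{2} - 1311 = -1311 + b^{2}$)
$M{\left(u \right)} = \frac{u}{2}$ ($M{\left(u \right)} = u - \frac{u}{2} = \frac{u}{2}$)
$\left(M{\left(1312 \right)} + z{\left(-2048,49 \right)}\right) \left(t{\left(1259,-356 \right)} - -324007\right) = \left(\frac{1}{2} \cdot 1312 - \left(1311 - 49^{2}\right)\right) \left(352 - -324007\right) = \left(656 + \left(-1311 + 2401\right)\right) \left(352 + \left(324220 - 213\right)\right) = \left(656 + 1090\right) \left(352 + 324007\right) = 1746 \cdot 324359 = 566330814$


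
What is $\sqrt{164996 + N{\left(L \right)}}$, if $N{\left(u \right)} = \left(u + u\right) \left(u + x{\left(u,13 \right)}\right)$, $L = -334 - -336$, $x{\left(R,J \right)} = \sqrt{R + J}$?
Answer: $2 \sqrt{41251 + \sqrt{15}} \approx 406.23$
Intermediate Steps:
$x{\left(R,J \right)} = \sqrt{J + R}$
$L = 2$ ($L = -334 + 336 = 2$)
$N{\left(u \right)} = 2 u \left(u + \sqrt{13 + u}\right)$ ($N{\left(u \right)} = \left(u + u\right) \left(u + \sqrt{13 + u}\right) = 2 u \left(u + \sqrt{13 + u}\right)$)
$\sqrt{164996 + N{\left(L \right)}} = \sqrt{164996 + 2 \cdot 2 \left(2 + \sqrt{13 + 2}\right)} = \sqrt{164996 + 2 \cdot 2 \left(2 + \sqrt{15}\right)} = \sqrt{164996 + \left(8 + 4 \sqrt{15}\right)} = \sqrt{165004 + 4 \sqrt{15}}$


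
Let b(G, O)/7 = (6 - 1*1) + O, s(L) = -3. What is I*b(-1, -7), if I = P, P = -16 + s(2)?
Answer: 266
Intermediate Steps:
P = -19 (P = -16 - 3 = -19)
I = -19
b(G, O) = 35 + 7*O (b(G, O) = 7*((6 - 1*1) + O) = 7*((6 - 1) + O) = 7*(5 + O) = 35 + 7*O)
I*b(-1, -7) = -19*(35 + 7*(-7)) = -19*(35 - 49) = -19*(-14) = 266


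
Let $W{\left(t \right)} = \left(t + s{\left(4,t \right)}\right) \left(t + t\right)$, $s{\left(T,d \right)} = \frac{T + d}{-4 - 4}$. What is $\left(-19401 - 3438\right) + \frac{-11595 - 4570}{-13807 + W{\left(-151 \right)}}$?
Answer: $- \frac{2397771397}{104983} \approx -22840.0$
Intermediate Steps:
$s{\left(T,d \right)} = - \frac{T}{8} - \frac{d}{8}$ ($s{\left(T,d \right)} = \frac{T + d}{-8} = \left(T + d\right) \left(- \frac{1}{8}\right) = - \frac{T}{8} - \frac{d}{8}$)
$W{\left(t \right)} = 2 t \left(- \frac{1}{2} + \frac{7 t}{8}\right)$ ($W{\left(t \right)} = \left(t - \left(\frac{1}{2} + \frac{t}{8}\right)\right) \left(t + t\right) = \left(t - \left(\frac{1}{2} + \frac{t}{8}\right)\right) 2 t = \left(- \frac{1}{2} + \frac{7 t}{8}\right) 2 t = 2 t \left(- \frac{1}{2} + \frac{7 t}{8}\right)$)
$\left(-19401 - 3438\right) + \frac{-11595 - 4570}{-13807 + W{\left(-151 \right)}} = \left(-19401 - 3438\right) + \frac{-11595 - 4570}{-13807 + \frac{1}{4} \left(-151\right) \left(-4 + 7 \left(-151\right)\right)} = \left(-19401 - 3438\right) - \frac{16165}{-13807 + \frac{1}{4} \left(-151\right) \left(-4 - 1057\right)} = -22839 - \frac{16165}{-13807 + \frac{1}{4} \left(-151\right) \left(-1061\right)} = -22839 - \frac{16165}{-13807 + \frac{160211}{4}} = -22839 - \frac{16165}{\frac{104983}{4}} = -22839 - \frac{64660}{104983} = - \frac{2397771397}{104983}$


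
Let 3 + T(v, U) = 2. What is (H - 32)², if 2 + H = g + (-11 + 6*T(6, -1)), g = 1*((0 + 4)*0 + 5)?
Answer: 2116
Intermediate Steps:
T(v, U) = -1 (T(v, U) = -3 + 2 = -1)
g = 5 (g = 1*(4*0 + 5) = 1*(0 + 5) = 1*5 = 5)
H = -14 (H = -2 + (5 + (-11 + 6*(-1))) = -2 + (5 + (-11 - 6)) = -2 + (5 - 17) = -2 - 12 = -14)
(H - 32)² = (-14 - 32)² = (-46)² = 2116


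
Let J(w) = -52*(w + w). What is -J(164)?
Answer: 17056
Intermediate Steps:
J(w) = -104*w
-J(164) = -(-104)*164 = -1*(-17056) = 17056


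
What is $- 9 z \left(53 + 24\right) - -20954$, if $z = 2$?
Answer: $19568$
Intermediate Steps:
$- 9 z \left(53 + 24\right) - -20954 = \left(-9\right) 2 \left(53 + 24\right) - -20954 = \left(-18\right) 77 + 20954 = -1386 + 20954 = 19568$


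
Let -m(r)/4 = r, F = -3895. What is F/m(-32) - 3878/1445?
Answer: -6124659/184960 ≈ -33.113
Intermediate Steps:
m(r) = -4*r
F/m(-32) - 3878/1445 = -3895/((-4*(-32))) - 3878/1445 = -3895/128 - 3878*1/1445 = -3895*1/128 - 3878/1445 = -3895/128 - 3878/1445 = -6124659/184960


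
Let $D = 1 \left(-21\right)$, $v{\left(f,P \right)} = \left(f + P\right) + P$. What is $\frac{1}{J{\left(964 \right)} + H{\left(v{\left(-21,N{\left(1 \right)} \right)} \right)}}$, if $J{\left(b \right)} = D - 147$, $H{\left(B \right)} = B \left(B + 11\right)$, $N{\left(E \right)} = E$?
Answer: $- \frac{1}{16} \approx -0.0625$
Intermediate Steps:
$v{\left(f,P \right)} = f + 2 P$ ($v{\left(f,P \right)} = \left(P + f\right) + P = f + 2 P$)
$D = -21$
$H{\left(B \right)} = B \left(11 + B\right)$
$J{\left(b \right)} = -168$ ($J{\left(b \right)} = -21 - 147 = -168$)
$\frac{1}{J{\left(964 \right)} + H{\left(v{\left(-21,N{\left(1 \right)} \right)} \right)}} = \frac{1}{-168 + \left(-21 + 2 \cdot 1\right) \left(11 + \left(-21 + 2 \cdot 1\right)\right)} = \frac{1}{-168 + \left(-21 + 2\right) \left(11 + \left(-21 + 2\right)\right)} = \frac{1}{-168 - 19 \left(11 - 19\right)} = \frac{1}{-168 - -152} = \frac{1}{-168 + 152} = \frac{1}{-16} = - \frac{1}{16}$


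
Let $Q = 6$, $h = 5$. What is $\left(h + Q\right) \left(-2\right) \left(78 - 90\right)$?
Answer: $264$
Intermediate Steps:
$\left(h + Q\right) \left(-2\right) \left(78 - 90\right) = \left(5 + 6\right) \left(-2\right) \left(78 - 90\right) = 11 \left(-2\right) \left(-12\right) = \left(-22\right) \left(-12\right) = 264$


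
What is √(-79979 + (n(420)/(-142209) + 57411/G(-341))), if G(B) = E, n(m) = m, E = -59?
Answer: 2*I*√17588999662602682/932259 ≈ 284.52*I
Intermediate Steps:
G(B) = -59
√(-79979 + (n(420)/(-142209) + 57411/G(-341))) = √(-79979 + (420/(-142209) + 57411/(-59))) = √(-79979 + (420*(-1/142209) + 57411*(-1/59))) = √(-79979 + (-140/47403 - 57411/59)) = √(-79979 - 2721461893/2796777) = √(-226404889576/2796777) = 2*I*√17588999662602682/932259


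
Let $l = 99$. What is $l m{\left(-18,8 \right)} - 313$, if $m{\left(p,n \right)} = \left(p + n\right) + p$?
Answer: $-3085$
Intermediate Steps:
$m{\left(p,n \right)} = n + 2 p$ ($m{\left(p,n \right)} = \left(n + p\right) + p = n + 2 p$)
$l m{\left(-18,8 \right)} - 313 = 99 \left(8 + 2 \left(-18\right)\right) - 313 = 99 \left(8 - 36\right) - 313 = 99 \left(-28\right) - 313 = -2772 - 313 = -3085$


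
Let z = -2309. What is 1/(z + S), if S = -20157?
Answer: -1/22466 ≈ -4.4512e-5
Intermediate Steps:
1/(z + S) = 1/(-2309 - 20157) = 1/(-22466) = -1/22466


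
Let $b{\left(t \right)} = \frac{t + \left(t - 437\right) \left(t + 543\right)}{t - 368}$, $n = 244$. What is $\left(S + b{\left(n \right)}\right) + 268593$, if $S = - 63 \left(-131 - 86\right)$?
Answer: $\frac{35152383}{124} \approx 2.8349 \cdot 10^{5}$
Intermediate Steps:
$b{\left(t \right)} = \frac{t + \left(-437 + t\right) \left(543 + t\right)}{-368 + t}$
$S = 13671$ ($S = \left(-63\right) \left(-217\right) = 13671$)
$\left(S + b{\left(n \right)}\right) + 268593 = \left(13671 + \frac{-237291 + 244^{2} + 107 \cdot 244}{-368 + 244}\right) + 268593 = \left(13671 + \frac{-237291 + 59536 + 26108}{-124}\right) + 268593 = \left(13671 - - \frac{151647}{124}\right) + 268593 = \left(13671 + \frac{151647}{124}\right) + 268593 = \frac{1846851}{124} + 268593 = \frac{35152383}{124}$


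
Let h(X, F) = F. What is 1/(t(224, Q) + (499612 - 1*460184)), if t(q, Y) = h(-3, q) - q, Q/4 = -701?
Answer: 1/39428 ≈ 2.5363e-5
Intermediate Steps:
Q = -2804 (Q = 4*(-701) = -2804)
t(q, Y) = 0 (t(q, Y) = q - q = 0)
1/(t(224, Q) + (499612 - 1*460184)) = 1/(0 + (499612 - 1*460184)) = 1/(0 + (499612 - 460184)) = 1/(0 + 39428) = 1/39428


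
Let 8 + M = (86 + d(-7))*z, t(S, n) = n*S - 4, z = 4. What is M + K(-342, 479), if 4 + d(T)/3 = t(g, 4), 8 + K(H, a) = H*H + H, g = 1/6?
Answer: 116862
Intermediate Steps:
g = ⅙ ≈ 0.16667
K(H, a) = -8 + H + H² (K(H, a) = -8 + (H*H + H) = -8 + (H² + H) = -8 + (H + H²) = -8 + H + H²)
t(S, n) = -4 + S*n (t(S, n) = S*n - 4 = -4 + S*n)
d(T) = -22 (d(T) = -12 + 3*(-4 + (⅙)*4) = -12 + 3*(-4 + ⅔) = -12 + 3*(-10/3) = -12 - 10 = -22)
M = 248 (M = -8 + (86 - 22)*4 = -8 + 64*4 = -8 + 256 = 248)
M + K(-342, 479) = 248 + (-8 - 342 + (-342)²) = 248 + (-8 - 342 + 116964) = 248 + 116614 = 116862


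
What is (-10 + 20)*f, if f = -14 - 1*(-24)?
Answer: 100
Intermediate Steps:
f = 10 (f = -14 + 24 = 10)
(-10 + 20)*f = (-10 + 20)*10 = 10*10 = 100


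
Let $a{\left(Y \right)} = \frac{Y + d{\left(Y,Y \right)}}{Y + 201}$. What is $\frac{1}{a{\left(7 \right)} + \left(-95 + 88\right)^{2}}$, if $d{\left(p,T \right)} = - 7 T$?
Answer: $\frac{104}{5075} \approx 0.020493$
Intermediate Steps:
$a{\left(Y \right)} = - \frac{6 Y}{201 + Y}$ ($a{\left(Y \right)} = \frac{Y - 7 Y}{Y + 201} = \frac{\left(-6\right) Y}{201 + Y} = - \frac{6 Y}{201 + Y}$)
$\frac{1}{a{\left(7 \right)} + \left(-95 + 88\right)^{2}} = \frac{1}{\left(-6\right) 7 \frac{1}{201 + 7} + \left(-95 + 88\right)^{2}} = \frac{1}{\left(-6\right) 7 \cdot \frac{1}{208} + \left(-7\right)^{2}} = \frac{1}{\left(-6\right) 7 \cdot \frac{1}{208} + 49} = \frac{1}{- \frac{21}{104} + 49} = \frac{1}{\frac{5075}{104}} = \frac{104}{5075}$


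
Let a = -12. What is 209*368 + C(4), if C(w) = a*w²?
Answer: 76720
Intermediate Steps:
C(w) = -12*w²
209*368 + C(4) = 209*368 - 12*4² = 76912 - 12*16 = 76912 - 192 = 76720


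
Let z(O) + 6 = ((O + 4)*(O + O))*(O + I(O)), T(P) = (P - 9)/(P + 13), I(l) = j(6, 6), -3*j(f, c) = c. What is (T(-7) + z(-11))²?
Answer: 36385024/9 ≈ 4.0428e+6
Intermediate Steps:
j(f, c) = -c/3
I(l) = -2 (I(l) = -⅓*6 = -2)
T(P) = (-9 + P)/(13 + P)
z(O) = -6 + 2*O*(-2 + O)*(4 + O) (z(O) = -6 + ((O + 4)*(O + O))*(O - 2) = -6 + ((4 + O)*(2*O))*(-2 + O) = -6 + (2*O*(4 + O))*(-2 + O) = -6 + 2*O*(-2 + O)*(4 + O))
(T(-7) + z(-11))² = ((-9 - 7)/(13 - 7) + (-6 - 16*(-11) + 2*(-11)³ + 4*(-11)²))² = (-16/6 + (-6 + 176 + 2*(-1331) + 4*121))² = ((⅙)*(-16) + (-6 + 176 - 2662 + 484))² = (-8/3 - 2008)² = (-6032/3)² = 36385024/9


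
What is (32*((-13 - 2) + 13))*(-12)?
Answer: 768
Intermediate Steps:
(32*((-13 - 2) + 13))*(-12) = (32*(-15 + 13))*(-12) = (32*(-2))*(-12) = -64*(-12) = 768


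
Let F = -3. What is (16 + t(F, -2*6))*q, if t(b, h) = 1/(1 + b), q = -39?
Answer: -1209/2 ≈ -604.50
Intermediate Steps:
(16 + t(F, -2*6))*q = (16 + 1/(1 - 3))*(-39) = (16 + 1/(-2))*(-39) = (16 - ½)*(-39) = (31/2)*(-39) = -1209/2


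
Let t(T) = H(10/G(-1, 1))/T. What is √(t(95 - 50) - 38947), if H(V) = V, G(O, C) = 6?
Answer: 4*I*√197169/9 ≈ 197.35*I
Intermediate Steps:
t(T) = 5/(3*T) (t(T) = (10/6)/T = (10*(⅙))/T = 5/(3*T))
√(t(95 - 50) - 38947) = √(5/(3*(95 - 50)) - 38947) = √((5/3)/45 - 38947) = √((5/3)*(1/45) - 38947) = √(1/27 - 38947) = √(-1051568/27) = 4*I*√197169/9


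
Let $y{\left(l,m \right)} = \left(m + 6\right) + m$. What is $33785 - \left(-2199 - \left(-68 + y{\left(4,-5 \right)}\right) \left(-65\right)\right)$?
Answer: $40664$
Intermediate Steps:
$y{\left(l,m \right)} = 6 + 2 m$ ($y{\left(l,m \right)} = \left(6 + m\right) + m = 6 + 2 m$)
$33785 - \left(-2199 - \left(-68 + y{\left(4,-5 \right)}\right) \left(-65\right)\right) = 33785 - \left(-2199 - \left(-68 + \left(6 + 2 \left(-5\right)\right)\right) \left(-65\right)\right) = 33785 - \left(-2199 - \left(-68 + \left(6 - 10\right)\right) \left(-65\right)\right) = 33785 - \left(-2199 - \left(-68 - 4\right) \left(-65\right)\right) = 33785 - \left(-2199 - \left(-72\right) \left(-65\right)\right) = 33785 - \left(-2199 - 4680\right) = 33785 - -6879 = 33785 + 6879 = 40664$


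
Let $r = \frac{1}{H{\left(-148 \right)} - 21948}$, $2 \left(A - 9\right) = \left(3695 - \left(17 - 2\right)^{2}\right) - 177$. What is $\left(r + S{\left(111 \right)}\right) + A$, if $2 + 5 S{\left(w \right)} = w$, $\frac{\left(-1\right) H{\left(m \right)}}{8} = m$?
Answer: $\frac{174137281}{103820} \approx 1677.3$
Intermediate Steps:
$H{\left(m \right)} = - 8 m$
$S{\left(w \right)} = - \frac{2}{5} + \frac{w}{5}$
$A = \frac{3311}{2}$ ($A = 9 + \frac{\left(3695 - \left(17 - 2\right)^{2}\right) - 177}{2} = 9 + \frac{\left(3695 - 15^{2}\right) - 177}{2} = 9 + \frac{\left(3695 - 225\right) - 177}{2} = 9 + \frac{3470 - 177}{2} = 9 + \frac{1}{2} \cdot 3293 = 9 + \frac{3293}{2} = \frac{3311}{2} \approx 1655.5$)
$r = - \frac{1}{20764}$ ($r = \frac{1}{\left(-8\right) \left(-148\right) - 21948} = \frac{1}{1184 - 21948} = \frac{1}{-20764} = - \frac{1}{20764} \approx -4.816 \cdot 10^{-5}$)
$\left(r + S{\left(111 \right)}\right) + A = \left(- \frac{1}{20764} + \left(- \frac{2}{5} + \frac{1}{5} \cdot 111\right)\right) + \frac{3311}{2} = \left(- \frac{1}{20764} + \left(- \frac{2}{5} + \frac{111}{5}\right)\right) + \frac{3311}{2} = \left(- \frac{1}{20764} + \frac{109}{5}\right) + \frac{3311}{2} = \frac{2263271}{103820} + \frac{3311}{2} = \frac{174137281}{103820}$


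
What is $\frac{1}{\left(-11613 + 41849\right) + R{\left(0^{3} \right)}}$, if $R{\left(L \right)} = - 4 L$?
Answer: $\frac{1}{30236} \approx 3.3073 \cdot 10^{-5}$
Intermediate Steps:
$\frac{1}{\left(-11613 + 41849\right) + R{\left(0^{3} \right)}} = \frac{1}{\left(-11613 + 41849\right) - 4 \cdot 0^{3}} = \frac{1}{30236 - 0} = \frac{1}{30236 + 0} = \frac{1}{30236}$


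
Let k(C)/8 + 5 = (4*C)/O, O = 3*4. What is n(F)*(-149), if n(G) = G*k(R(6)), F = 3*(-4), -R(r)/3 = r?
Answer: -157344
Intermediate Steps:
O = 12
R(r) = -3*r
k(C) = -40 + 8*C/3 (k(C) = -40 + 8*((4*C)/12) = -40 + 8*((4*C)*(1/12)) = -40 + 8*(C/3) = -40 + 8*C/3)
F = -12
n(G) = -88*G (n(G) = G*(-40 + 8*(-3*6)/3) = G*(-40 + (8/3)*(-18)) = G*(-40 - 48) = G*(-88) = -88*G)
n(F)*(-149) = -88*(-12)*(-149) = 1056*(-149) = -157344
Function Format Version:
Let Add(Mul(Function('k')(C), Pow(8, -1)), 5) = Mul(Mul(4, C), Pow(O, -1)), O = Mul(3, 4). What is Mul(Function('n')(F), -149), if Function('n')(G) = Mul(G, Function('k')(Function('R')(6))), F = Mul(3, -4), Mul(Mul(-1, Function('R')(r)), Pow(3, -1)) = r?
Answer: -157344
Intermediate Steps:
O = 12
Function('R')(r) = Mul(-3, r)
Function('k')(C) = Add(-40, Mul(Rational(8, 3), C)) (Function('k')(C) = Add(-40, Mul(8, Mul(Mul(4, C), Pow(12, -1)))) = Add(-40, Mul(8, Mul(Mul(4, C), Rational(1, 12)))) = Add(-40, Mul(8, Mul(Rational(1, 3), C))) = Add(-40, Mul(Rational(8, 3), C)))
F = -12
Function('n')(G) = Mul(-88, G) (Function('n')(G) = Mul(G, Add(-40, Mul(Rational(8, 3), Mul(-3, 6)))) = Mul(G, Add(-40, Mul(Rational(8, 3), -18))) = Mul(G, Add(-40, -48)) = Mul(G, -88) = Mul(-88, G))
Mul(Function('n')(F), -149) = Mul(Mul(-88, -12), -149) = Mul(1056, -149) = -157344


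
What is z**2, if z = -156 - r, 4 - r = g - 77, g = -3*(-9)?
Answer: 44100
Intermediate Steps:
g = 27
r = 54 (r = 4 - (27 - 77) = 4 - 1*(-50) = 4 + 50 = 54)
z = -210 (z = -156 - 1*54 = -156 - 54 = -210)
z**2 = (-210)**2 = 44100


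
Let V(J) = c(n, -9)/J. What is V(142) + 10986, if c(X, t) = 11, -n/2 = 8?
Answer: 1560023/142 ≈ 10986.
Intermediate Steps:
n = -16 (n = -2*8 = -16)
V(J) = 11/J
V(142) + 10986 = 11/142 + 10986 = 1560023/142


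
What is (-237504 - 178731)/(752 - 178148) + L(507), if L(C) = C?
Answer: 30118669/59132 ≈ 509.35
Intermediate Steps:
(-237504 - 178731)/(752 - 178148) + L(507) = (-237504 - 178731)/(752 - 178148) + 507 = -416235/(-177396) + 507 = -416235*(-1/177396) + 507 = 138745/59132 + 507 = 30118669/59132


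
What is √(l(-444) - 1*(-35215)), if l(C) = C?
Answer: √34771 ≈ 186.47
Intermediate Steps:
√(l(-444) - 1*(-35215)) = √(-444 - 1*(-35215)) = √(-444 + 35215) = √34771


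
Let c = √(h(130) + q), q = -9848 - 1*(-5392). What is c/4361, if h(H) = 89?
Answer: I*√4367/4361 ≈ 0.015153*I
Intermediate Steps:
q = -4456 (q = -9848 + 5392 = -4456)
c = I*√4367 (c = √(89 - 4456) = √(-4367) = I*√4367 ≈ 66.083*I)
c/4361 = (I*√4367)/4361 = (I*√4367)*(1/4361) = I*√4367/4361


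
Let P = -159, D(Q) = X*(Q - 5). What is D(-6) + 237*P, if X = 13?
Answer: -37826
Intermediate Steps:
D(Q) = -65 + 13*Q (D(Q) = 13*(Q - 5) = 13*(-5 + Q) = -65 + 13*Q)
D(-6) + 237*P = (-65 + 13*(-6)) + 237*(-159) = (-65 - 78) - 37683 = -143 - 37683 = -37826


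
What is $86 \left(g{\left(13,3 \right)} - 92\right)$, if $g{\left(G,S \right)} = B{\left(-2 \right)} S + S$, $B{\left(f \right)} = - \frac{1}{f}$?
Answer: $-7525$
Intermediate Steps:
$g{\left(G,S \right)} = \frac{3 S}{2}$ ($g{\left(G,S \right)} = - \frac{1}{-2} S + S = \left(-1\right) \left(- \frac{1}{2}\right) S + S = \frac{S}{2} + S = \frac{3 S}{2}$)
$86 \left(g{\left(13,3 \right)} - 92\right) = 86 \left(\frac{3}{2} \cdot 3 - 92\right) = 86 \left(\frac{9}{2} - 92\right) = 86 \left(- \frac{175}{2}\right) = -7525$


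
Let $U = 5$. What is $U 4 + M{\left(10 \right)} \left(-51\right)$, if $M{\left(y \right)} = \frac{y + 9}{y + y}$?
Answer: $- \frac{569}{20} \approx -28.45$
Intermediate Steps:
$M{\left(y \right)} = \frac{9 + y}{2 y}$
$U 4 + M{\left(10 \right)} \left(-51\right) = 5 \cdot 4 + \frac{9 + 10}{2 \cdot 10} \left(-51\right) = 20 + \frac{1}{2} \cdot \frac{1}{10} \cdot 19 \left(-51\right) = 20 + \frac{19}{20} \left(-51\right) = 20 - \frac{969}{20} = - \frac{569}{20}$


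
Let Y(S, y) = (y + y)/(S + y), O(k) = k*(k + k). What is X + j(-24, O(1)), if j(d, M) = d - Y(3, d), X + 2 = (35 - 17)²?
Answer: 2070/7 ≈ 295.71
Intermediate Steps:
O(k) = 2*k² (O(k) = k*(2*k) = 2*k²)
Y(S, y) = 2*y/(S + y) (Y(S, y) = (2*y)/(S + y) = 2*y/(S + y))
X = 322 (X = -2 + (35 - 17)² = -2 + 18² = -2 + 324 = 322)
j(d, M) = d - 2*d/(3 + d)
X + j(-24, O(1)) = 322 - 24*(1 - 24)/(3 - 24) = 322 - 24*(-23)/(-21) = 322 - 24*(-1/21)*(-23) = 322 - 184/7 = 2070/7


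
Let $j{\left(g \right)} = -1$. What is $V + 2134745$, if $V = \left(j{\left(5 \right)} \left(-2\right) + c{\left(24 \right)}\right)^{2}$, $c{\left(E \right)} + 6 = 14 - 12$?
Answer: $2134749$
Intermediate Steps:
$c{\left(E \right)} = -4$ ($c{\left(E \right)} = -6 + \left(14 - 12\right) = -6 + 2 = -4$)
$V = 4$ ($V = \left(\left(-1\right) \left(-2\right) - 4\right)^{2} = \left(2 - 4\right)^{2} = \left(-2\right)^{2} = 4$)
$V + 2134745 = 4 + 2134745 = 2134749$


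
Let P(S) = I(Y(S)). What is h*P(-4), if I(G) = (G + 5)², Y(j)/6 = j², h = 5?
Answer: 51005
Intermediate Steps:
Y(j) = 6*j²
I(G) = (5 + G)²
P(S) = (5 + 6*S²)²
h*P(-4) = 5*(5 + 6*(-4)²)² = 5*(5 + 6*16)² = 5*(5 + 96)² = 5*101² = 5*10201 = 51005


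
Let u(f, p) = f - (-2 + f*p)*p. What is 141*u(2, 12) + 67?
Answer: -36875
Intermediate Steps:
u(f, p) = f - p*(-2 + f*p)
141*u(2, 12) + 67 = 141*(2 + 2*12 - 1*2*12**2) + 67 = 141*(2 + 24 - 1*2*144) + 67 = 141*(2 + 24 - 288) + 67 = 141*(-262) + 67 = -36942 + 67 = -36875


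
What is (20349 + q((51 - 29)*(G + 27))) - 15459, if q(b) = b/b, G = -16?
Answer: 4891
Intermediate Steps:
q(b) = 1
(20349 + q((51 - 29)*(G + 27))) - 15459 = (20349 + 1) - 15459 = 20350 - 15459 = 4891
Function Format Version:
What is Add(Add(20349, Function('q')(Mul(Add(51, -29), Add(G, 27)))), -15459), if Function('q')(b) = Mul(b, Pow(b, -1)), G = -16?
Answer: 4891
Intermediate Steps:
Function('q')(b) = 1
Add(Add(20349, Function('q')(Mul(Add(51, -29), Add(G, 27)))), -15459) = Add(Add(20349, 1), -15459) = Add(20350, -15459) = 4891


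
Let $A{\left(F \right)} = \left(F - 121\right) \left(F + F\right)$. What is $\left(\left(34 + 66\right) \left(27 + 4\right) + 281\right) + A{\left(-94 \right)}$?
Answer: $43801$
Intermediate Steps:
$A{\left(F \right)} = 2 F \left(-121 + F\right)$ ($A{\left(F \right)} = \left(-121 + F\right) 2 F = 2 F \left(-121 + F\right)$)
$\left(\left(34 + 66\right) \left(27 + 4\right) + 281\right) + A{\left(-94 \right)} = \left(\left(34 + 66\right) \left(27 + 4\right) + 281\right) + 2 \left(-94\right) \left(-121 - 94\right) = \left(100 \cdot 31 + 281\right) + 2 \left(-94\right) \left(-215\right) = \left(3100 + 281\right) + 40420 = 3381 + 40420 = 43801$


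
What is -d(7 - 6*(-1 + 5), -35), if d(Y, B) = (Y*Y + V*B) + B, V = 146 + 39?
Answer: 6221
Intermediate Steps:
V = 185
d(Y, B) = Y² + 186*B (d(Y, B) = (Y*Y + 185*B) + B = (Y² + 185*B) + B = Y² + 186*B)
-d(7 - 6*(-1 + 5), -35) = -((7 - 6*(-1 + 5))² + 186*(-35)) = -((7 - 6*4)² - 6510) = -((7 - 24)² - 6510) = -((-17)² - 6510) = -(289 - 6510) = -1*(-6221) = 6221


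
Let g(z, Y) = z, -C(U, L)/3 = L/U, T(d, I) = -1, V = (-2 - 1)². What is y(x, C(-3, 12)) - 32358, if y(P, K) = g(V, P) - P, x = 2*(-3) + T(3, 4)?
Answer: -32342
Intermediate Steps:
V = 9 (V = (-3)² = 9)
C(U, L) = -3*L/U
x = -7 (x = 2*(-3) - 1 = -6 - 1 = -7)
y(P, K) = 9 - P
y(x, C(-3, 12)) - 32358 = (9 - 1*(-7)) - 32358 = (9 + 7) - 32358 = 16 - 32358 = -32342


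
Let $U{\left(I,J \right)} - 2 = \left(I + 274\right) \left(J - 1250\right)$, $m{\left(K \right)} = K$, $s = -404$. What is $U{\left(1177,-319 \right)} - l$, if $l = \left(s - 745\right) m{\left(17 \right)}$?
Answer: $-2257084$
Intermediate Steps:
$l = -19533$ ($l = \left(-404 - 745\right) 17 = \left(-1149\right) 17 = -19533$)
$U{\left(I,J \right)} = 2 + \left(-1250 + J\right) \left(274 + I\right)$ ($U{\left(I,J \right)} = 2 + \left(I + 274\right) \left(J - 1250\right) = 2 + \left(274 + I\right) \left(-1250 + J\right) = 2 + \left(-1250 + J\right) \left(274 + I\right)$)
$U{\left(1177,-319 \right)} - l = \left(-342498 - 1471250 + 274 \left(-319\right) + 1177 \left(-319\right)\right) - -19533 = \left(-342498 - 1471250 - 87406 - 375463\right) + 19533 = -2276617 + 19533 = -2257084$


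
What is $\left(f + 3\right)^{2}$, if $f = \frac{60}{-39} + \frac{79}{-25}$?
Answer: $\frac{304704}{105625} \approx 2.8848$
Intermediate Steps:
$f = - \frac{1527}{325}$ ($f = 60 \left(- \frac{1}{39}\right) + 79 \left(- \frac{1}{25}\right) = - \frac{20}{13} - \frac{79}{25} = - \frac{1527}{325} \approx -4.6985$)
$\left(f + 3\right)^{2} = \left(- \frac{1527}{325} + 3\right)^{2} = \left(- \frac{552}{325}\right)^{2} = \frac{304704}{105625}$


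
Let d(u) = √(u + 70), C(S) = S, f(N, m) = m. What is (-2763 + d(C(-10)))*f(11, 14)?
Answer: -38682 + 28*√15 ≈ -38574.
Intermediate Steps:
d(u) = √(70 + u)
(-2763 + d(C(-10)))*f(11, 14) = (-2763 + √(70 - 10))*14 = (-2763 + √60)*14 = (-2763 + 2*√15)*14 = -38682 + 28*√15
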